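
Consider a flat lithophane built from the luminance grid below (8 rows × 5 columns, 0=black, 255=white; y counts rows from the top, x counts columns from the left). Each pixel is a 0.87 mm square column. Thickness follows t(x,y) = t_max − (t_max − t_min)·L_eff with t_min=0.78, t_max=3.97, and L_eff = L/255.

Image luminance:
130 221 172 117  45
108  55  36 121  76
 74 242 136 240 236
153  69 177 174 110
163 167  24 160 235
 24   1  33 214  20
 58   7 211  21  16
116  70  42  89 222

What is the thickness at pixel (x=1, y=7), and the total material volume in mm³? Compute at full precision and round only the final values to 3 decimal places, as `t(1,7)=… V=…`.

span = t_max - t_min = 3.97 - 0.78 = 3.190
L(1,7) = 70, L_eff = 70/255 = 0.274510
t(1,7) = 3.97 - 3.190·0.274510 = 3.094
Σt over all 8·5 pixels = 517357/5100 ≈ 101.4425490
V = pitch²·Σt = 0.87²·517357/5100 = 76.782

t(1,7)=3.094 V=76.782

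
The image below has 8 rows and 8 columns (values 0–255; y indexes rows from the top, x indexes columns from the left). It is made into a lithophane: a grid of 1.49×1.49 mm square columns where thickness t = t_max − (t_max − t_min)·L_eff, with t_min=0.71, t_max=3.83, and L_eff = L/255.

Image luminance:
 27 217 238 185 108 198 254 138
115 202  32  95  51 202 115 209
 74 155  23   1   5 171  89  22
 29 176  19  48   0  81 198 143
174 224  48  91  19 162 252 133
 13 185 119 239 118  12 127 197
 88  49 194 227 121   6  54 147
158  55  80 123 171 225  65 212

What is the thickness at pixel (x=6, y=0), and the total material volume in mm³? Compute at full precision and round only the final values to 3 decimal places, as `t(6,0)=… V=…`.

t(6,0)=0.722 V=334.814

span = t_max - t_min = 3.83 - 0.71 = 3.120
L(6,0) = 254, L_eff = 254/255 = 0.996078
t(6,0) = 3.83 - 3.120·0.996078 = 0.722
Σt over all 8·8 pixels = 320472/2125 ≈ 150.8103529
V = pitch²·Σt = 1.49²·320472/2125 = 334.814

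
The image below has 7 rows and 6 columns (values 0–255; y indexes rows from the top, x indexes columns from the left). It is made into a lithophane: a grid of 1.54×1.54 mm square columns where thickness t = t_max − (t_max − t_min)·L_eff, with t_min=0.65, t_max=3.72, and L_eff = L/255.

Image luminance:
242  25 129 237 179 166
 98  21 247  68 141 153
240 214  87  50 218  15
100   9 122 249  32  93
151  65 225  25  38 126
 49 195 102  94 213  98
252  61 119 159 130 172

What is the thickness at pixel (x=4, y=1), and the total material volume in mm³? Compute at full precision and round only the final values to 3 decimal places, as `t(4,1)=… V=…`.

span = t_max - t_min = 3.72 - 0.65 = 3.070
L(4,1) = 141, L_eff = 141/255 = 0.552941
t(4,1) = 3.72 - 3.070·0.552941 = 2.022
Σt over all 7·6 pixels = 774519/8500 ≈ 91.1198824
V = pitch²·Σt = 1.54²·774519/8500 = 216.100

t(4,1)=2.022 V=216.100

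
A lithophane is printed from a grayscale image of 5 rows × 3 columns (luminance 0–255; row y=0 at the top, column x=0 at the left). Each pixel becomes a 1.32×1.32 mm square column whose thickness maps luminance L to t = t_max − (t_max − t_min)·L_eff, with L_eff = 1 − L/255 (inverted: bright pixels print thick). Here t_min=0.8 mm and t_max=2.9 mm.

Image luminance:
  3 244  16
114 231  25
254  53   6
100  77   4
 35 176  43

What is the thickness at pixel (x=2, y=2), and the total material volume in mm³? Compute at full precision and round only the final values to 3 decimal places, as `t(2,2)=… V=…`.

span = t_max - t_min = 2.9 - 0.8 = 2.100
L(2,2) = 6, L_eff = 1 - 6/255 = 0.976471 (inverted)
t(2,2) = 2.9 - 2.100·0.976471 = 0.849
Σt over all 5·3 pixels = 19867/850 ≈ 23.3729412
V = pitch²·Σt = 1.32²·19867/850 = 40.725

t(2,2)=0.849 V=40.725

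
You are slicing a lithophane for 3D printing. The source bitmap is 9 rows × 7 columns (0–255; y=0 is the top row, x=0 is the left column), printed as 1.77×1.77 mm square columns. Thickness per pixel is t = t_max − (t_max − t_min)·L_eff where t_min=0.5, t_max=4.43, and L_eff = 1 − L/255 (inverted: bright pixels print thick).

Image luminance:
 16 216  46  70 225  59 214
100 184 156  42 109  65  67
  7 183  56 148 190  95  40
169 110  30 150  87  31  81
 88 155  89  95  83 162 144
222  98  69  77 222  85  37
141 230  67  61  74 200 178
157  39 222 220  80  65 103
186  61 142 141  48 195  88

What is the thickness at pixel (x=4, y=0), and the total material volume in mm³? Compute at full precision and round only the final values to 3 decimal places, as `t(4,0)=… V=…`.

span = t_max - t_min = 4.43 - 0.5 = 3.930
L(4,0) = 225, L_eff = 1 - 225/255 = 0.117647 (inverted)
t(4,0) = 4.43 - 3.930·0.117647 = 3.968
Σt over all 9·7 pixels = 61006/425 ≈ 143.5435294
V = pitch²·Σt = 1.77²·61006/425 = 449.708

t(4,0)=3.968 V=449.708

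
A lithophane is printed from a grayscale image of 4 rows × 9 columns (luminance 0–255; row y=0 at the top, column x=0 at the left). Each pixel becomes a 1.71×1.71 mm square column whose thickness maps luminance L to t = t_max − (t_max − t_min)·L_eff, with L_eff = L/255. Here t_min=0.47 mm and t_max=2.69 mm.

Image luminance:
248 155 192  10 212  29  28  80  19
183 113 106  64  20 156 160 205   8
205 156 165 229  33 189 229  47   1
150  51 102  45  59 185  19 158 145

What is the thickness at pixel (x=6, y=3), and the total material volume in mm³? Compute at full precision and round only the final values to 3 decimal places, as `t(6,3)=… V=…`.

t(6,3)=2.525 V=177.371

span = t_max - t_min = 2.69 - 0.47 = 2.220
L(6,3) = 19, L_eff = 19/255 = 0.074510
t(6,3) = 2.69 - 2.220·0.074510 = 2.525
Σt over all 4·9 pixels = 128899/2125 ≈ 60.6583529
V = pitch²·Σt = 1.71²·128899/2125 = 177.371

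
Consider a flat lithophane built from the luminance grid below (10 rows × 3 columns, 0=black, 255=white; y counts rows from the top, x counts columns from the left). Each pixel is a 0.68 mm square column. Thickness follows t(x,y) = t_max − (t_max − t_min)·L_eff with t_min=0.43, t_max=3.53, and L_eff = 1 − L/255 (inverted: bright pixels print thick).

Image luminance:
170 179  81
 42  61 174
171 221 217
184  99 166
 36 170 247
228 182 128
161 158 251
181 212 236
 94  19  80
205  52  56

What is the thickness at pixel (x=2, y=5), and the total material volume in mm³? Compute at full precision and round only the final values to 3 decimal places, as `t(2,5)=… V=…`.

span = t_max - t_min = 3.53 - 0.43 = 3.100
L(2,5) = 128, L_eff = 1 - 128/255 = 0.498039 (inverted)
t(2,5) = 3.53 - 3.100·0.498039 = 1.986
Σt over all 10·3 pixels = 28531/425 ≈ 67.1317647
V = pitch²·Σt = 0.68²·28531/425 = 31.042

t(2,5)=1.986 V=31.042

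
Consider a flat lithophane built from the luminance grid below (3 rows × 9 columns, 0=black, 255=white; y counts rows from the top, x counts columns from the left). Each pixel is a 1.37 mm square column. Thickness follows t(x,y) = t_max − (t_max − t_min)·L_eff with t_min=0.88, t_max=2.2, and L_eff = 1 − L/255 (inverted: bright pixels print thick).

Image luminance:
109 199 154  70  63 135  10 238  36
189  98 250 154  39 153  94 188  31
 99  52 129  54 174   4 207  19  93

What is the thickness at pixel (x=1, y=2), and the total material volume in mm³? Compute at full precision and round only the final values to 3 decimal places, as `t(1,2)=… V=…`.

span = t_max - t_min = 2.2 - 0.88 = 1.320
L(1,2) = 52, L_eff = 1 - 52/255 = 0.796078 (inverted)
t(1,2) = 2.2 - 1.320·0.796078 = 1.149
Σt over all 3·9 pixels = 83941/2125 ≈ 39.5016471
V = pitch²·Σt = 1.37²·83941/2125 = 74.141

t(1,2)=1.149 V=74.141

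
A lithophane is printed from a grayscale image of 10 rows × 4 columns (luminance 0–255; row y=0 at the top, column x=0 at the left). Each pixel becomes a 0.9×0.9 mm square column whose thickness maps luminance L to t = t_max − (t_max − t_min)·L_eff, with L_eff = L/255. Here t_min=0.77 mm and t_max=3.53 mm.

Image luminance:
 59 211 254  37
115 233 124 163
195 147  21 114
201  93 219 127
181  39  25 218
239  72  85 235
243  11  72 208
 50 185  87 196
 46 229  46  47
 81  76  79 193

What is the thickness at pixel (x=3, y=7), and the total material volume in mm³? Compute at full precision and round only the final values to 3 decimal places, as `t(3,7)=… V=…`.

span = t_max - t_min = 3.53 - 0.77 = 2.760
L(3,7) = 196, L_eff = 196/255 = 0.768627
t(3,7) = 3.53 - 2.760·0.768627 = 1.409
Σt over all 10·4 pixels = 179162/2125 ≈ 84.3115294
V = pitch²·Σt = 0.9²·179162/2125 = 68.292

t(3,7)=1.409 V=68.292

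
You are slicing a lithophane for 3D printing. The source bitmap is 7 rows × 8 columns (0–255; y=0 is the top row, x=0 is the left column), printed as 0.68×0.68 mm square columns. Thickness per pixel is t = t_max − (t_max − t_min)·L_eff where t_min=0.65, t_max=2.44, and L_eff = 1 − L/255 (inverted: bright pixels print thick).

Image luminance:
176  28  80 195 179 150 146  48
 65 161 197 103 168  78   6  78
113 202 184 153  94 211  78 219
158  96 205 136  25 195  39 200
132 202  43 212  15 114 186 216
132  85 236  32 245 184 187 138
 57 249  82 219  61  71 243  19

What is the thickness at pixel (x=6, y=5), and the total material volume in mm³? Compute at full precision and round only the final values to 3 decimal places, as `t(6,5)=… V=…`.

span = t_max - t_min = 2.44 - 0.65 = 1.790
L(6,5) = 187, L_eff = 1 - 187/255 = 0.266667 (inverted)
t(6,5) = 2.44 - 1.790·0.266667 = 1.963
Σt over all 7·8 pixels = 1137677/12750 ≈ 89.2295686
V = pitch²·Σt = 0.68²·1137677/12750 = 41.260

t(6,5)=1.963 V=41.260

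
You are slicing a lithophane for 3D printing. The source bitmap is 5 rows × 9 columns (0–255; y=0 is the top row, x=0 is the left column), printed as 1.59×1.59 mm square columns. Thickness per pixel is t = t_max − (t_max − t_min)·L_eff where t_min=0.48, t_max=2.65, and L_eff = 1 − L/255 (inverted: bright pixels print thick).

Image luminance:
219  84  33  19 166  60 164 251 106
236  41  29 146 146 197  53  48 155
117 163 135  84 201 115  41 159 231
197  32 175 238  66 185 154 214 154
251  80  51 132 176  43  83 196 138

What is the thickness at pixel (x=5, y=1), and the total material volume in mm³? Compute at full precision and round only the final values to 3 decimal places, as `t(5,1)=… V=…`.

span = t_max - t_min = 2.65 - 0.48 = 2.170
L(5,1) = 197, L_eff = 1 - 197/255 = 0.227451 (inverted)
t(5,1) = 2.65 - 2.170·0.227451 = 2.156
Σt over all 5·9 pixels = 153749/2125 ≈ 72.3524706
V = pitch²·Σt = 1.59²·153749/2125 = 182.914

t(5,1)=2.156 V=182.914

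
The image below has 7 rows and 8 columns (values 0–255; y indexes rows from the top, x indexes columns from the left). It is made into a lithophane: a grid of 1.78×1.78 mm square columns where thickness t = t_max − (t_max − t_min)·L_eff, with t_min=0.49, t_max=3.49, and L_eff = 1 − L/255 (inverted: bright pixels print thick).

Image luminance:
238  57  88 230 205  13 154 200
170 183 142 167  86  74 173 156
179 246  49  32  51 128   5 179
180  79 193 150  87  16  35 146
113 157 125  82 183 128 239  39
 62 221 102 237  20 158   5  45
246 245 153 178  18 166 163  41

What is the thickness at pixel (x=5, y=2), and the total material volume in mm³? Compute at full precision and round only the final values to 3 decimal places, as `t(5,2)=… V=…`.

span = t_max - t_min = 3.49 - 0.49 = 3.000
L(5,2) = 128, L_eff = 1 - 128/255 = 0.498039 (inverted)
t(5,2) = 3.49 - 3.000·0.498039 = 1.996
Σt over all 7·8 pixels = 47747/425 ≈ 112.3458824
V = pitch²·Σt = 1.78²·47747/425 = 355.957

t(5,2)=1.996 V=355.957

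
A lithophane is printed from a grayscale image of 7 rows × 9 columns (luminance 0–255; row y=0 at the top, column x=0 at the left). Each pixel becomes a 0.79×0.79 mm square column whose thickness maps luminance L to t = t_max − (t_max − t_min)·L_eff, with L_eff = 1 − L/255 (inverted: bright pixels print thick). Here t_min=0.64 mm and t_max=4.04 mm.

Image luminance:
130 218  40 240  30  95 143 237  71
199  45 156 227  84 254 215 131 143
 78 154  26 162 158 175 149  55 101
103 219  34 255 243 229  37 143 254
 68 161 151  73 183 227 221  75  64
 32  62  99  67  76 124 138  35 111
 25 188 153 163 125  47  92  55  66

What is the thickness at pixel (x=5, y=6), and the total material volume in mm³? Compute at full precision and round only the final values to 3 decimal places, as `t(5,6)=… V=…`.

span = t_max - t_min = 4.04 - 0.64 = 3.400
L(5,6) = 47, L_eff = 1 - 47/255 = 0.815686 (inverted)
t(5,6) = 4.04 - 3.400·0.815686 = 1.267
Σt over all 7·9 pixels = 11138/75 ≈ 148.5066667
V = pitch²·Σt = 0.79²·11138/75 = 92.683

t(5,6)=1.267 V=92.683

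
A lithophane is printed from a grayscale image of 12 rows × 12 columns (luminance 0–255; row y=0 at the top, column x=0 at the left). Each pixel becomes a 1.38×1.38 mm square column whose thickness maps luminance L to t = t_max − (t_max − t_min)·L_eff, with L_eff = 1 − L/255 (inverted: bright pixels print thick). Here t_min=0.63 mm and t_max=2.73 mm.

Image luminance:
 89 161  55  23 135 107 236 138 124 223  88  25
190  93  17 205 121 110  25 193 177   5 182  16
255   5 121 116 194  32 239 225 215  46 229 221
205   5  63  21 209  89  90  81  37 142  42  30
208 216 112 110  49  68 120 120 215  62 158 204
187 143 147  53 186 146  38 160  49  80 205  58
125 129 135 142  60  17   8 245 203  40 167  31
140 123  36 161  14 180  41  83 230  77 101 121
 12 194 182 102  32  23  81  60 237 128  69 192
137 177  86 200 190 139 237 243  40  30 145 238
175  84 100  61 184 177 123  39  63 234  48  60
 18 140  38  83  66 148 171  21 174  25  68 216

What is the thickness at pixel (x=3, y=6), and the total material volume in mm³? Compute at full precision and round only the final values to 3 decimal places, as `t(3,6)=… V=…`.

t(3,6)=1.799 V=440.058

span = t_max - t_min = 2.73 - 0.63 = 2.100
L(3,6) = 142, L_eff = 1 - 142/255 = 0.443137 (inverted)
t(3,6) = 2.73 - 2.100·0.443137 = 1.799
Σt over all 12·12 pixels = 196413/850 ≈ 231.0741176
V = pitch²·Σt = 1.38²·196413/850 = 440.058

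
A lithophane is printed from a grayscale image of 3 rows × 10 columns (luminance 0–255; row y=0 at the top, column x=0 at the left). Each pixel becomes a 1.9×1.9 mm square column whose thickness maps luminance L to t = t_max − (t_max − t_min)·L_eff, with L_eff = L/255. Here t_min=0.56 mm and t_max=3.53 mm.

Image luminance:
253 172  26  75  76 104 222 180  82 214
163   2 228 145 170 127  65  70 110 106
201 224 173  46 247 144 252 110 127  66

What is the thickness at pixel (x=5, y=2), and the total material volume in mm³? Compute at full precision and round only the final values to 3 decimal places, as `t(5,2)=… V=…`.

span = t_max - t_min = 3.53 - 0.56 = 2.970
L(5,2) = 144, L_eff = 144/255 = 0.564706
t(5,2) = 3.53 - 2.970·0.564706 = 1.853
Σt over all 3·10 pixels = 48633/850 ≈ 57.2152941
V = pitch²·Σt = 1.9²·48633/850 = 206.547

t(5,2)=1.853 V=206.547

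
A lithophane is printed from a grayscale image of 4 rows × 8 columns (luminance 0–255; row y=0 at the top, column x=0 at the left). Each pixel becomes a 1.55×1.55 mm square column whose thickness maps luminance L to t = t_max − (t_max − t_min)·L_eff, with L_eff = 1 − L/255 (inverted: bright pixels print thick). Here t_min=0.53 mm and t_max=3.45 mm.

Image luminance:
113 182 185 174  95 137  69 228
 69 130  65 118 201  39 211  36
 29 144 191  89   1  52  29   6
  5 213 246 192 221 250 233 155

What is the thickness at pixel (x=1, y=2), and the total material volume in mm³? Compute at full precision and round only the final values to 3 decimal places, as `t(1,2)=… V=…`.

span = t_max - t_min = 3.45 - 0.53 = 2.920
L(1,2) = 144, L_eff = 1 - 144/255 = 0.435294 (inverted)
t(1,2) = 3.45 - 2.920·0.435294 = 2.179
Σt over all 4·8 pixels = 408004/6375 ≈ 64.0006275
V = pitch²·Σt = 1.55²·408004/6375 = 153.762

t(1,2)=2.179 V=153.762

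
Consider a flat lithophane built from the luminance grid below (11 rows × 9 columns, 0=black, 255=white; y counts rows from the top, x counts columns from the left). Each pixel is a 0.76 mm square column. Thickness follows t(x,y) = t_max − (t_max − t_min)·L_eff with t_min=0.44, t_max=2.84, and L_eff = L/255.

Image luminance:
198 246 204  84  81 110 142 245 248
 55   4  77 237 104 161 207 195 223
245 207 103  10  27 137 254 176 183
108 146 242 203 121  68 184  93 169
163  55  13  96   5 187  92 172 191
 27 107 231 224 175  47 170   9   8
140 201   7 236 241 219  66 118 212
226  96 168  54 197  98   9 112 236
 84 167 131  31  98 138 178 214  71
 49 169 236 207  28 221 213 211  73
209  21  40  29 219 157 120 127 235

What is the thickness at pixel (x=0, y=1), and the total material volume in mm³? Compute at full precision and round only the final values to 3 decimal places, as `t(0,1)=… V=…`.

span = t_max - t_min = 2.84 - 0.44 = 2.400
L(0,1) = 55, L_eff = 55/255 = 0.215686
t(0,1) = 2.84 - 2.400·0.215686 = 2.322
Σt over all 11·9 pixels = 64369/425 ≈ 151.4564706
V = pitch²·Σt = 0.76²·64369/425 = 87.481

t(0,1)=2.322 V=87.481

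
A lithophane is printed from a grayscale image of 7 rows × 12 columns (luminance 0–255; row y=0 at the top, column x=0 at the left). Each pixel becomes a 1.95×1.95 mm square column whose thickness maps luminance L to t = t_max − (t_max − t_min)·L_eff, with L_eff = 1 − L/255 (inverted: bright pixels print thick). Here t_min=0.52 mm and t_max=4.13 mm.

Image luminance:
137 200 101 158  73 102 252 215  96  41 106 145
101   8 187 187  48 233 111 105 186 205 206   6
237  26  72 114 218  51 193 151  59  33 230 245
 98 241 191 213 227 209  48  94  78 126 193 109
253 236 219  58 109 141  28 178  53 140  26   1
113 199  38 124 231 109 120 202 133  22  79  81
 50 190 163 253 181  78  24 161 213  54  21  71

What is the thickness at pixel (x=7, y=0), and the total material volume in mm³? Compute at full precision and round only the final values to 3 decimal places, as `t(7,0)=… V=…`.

t(7,0)=3.564 V=759.155

span = t_max - t_min = 4.13 - 0.52 = 3.610
L(7,0) = 215, L_eff = 1 - 215/255 = 0.156863 (inverted)
t(7,0) = 4.13 - 3.610·0.156863 = 3.564
Σt over all 7·12 pixels = 5090977/25500 ≈ 199.6461569
V = pitch²·Σt = 1.95²·5090977/25500 = 759.155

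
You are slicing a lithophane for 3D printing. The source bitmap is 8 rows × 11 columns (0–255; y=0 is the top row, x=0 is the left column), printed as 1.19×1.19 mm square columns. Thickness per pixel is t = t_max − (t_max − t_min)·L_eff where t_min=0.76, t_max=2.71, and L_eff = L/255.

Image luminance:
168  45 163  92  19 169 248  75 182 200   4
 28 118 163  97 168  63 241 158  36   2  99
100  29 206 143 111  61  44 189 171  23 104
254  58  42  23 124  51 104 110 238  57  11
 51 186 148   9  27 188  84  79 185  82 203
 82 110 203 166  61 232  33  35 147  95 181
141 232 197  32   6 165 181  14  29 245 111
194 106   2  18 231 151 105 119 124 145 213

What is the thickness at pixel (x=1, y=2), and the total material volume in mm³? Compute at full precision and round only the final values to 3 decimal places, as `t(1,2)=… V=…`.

t(1,2)=2.488 V=227.916

span = t_max - t_min = 2.71 - 0.76 = 1.950
L(1,2) = 29, L_eff = 29/255 = 0.113725
t(1,2) = 2.71 - 1.950·0.113725 = 2.488
Σt over all 8·11 pixels = 273609/1700 ≈ 160.9464706
V = pitch²·Σt = 1.19²·273609/1700 = 227.916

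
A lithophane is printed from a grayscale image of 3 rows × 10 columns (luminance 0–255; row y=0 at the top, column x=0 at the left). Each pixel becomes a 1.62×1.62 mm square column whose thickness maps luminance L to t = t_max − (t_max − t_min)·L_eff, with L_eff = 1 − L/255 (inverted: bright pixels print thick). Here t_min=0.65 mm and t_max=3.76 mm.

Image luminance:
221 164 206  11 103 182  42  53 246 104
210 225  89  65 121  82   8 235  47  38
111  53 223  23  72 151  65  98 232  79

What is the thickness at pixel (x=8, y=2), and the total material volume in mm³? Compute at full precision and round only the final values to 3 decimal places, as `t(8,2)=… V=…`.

span = t_max - t_min = 3.76 - 0.65 = 3.110
L(8,2) = 232, L_eff = 1 - 232/255 = 0.090196 (inverted)
t(8,2) = 3.76 - 3.110·0.090196 = 3.479
Σt over all 3·10 pixels = 1604099/25500 ≈ 62.9058431
V = pitch²·Σt = 1.62²·1604099/25500 = 165.090

t(8,2)=3.479 V=165.090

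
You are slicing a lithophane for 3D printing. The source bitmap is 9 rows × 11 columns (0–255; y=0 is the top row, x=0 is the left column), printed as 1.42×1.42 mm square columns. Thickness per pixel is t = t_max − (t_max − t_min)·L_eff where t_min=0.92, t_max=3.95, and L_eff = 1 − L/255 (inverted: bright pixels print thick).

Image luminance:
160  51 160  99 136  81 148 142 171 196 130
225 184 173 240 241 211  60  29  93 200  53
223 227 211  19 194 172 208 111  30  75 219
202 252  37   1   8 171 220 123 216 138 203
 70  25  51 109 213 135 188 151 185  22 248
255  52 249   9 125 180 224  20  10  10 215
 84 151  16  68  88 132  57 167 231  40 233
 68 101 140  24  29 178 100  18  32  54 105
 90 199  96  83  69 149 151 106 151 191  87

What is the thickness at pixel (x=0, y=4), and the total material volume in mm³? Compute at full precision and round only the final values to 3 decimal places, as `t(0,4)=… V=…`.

t(0,4)=1.752 V=487.389

span = t_max - t_min = 3.95 - 0.92 = 3.030
L(0,4) = 70, L_eff = 1 - 70/255 = 0.725490 (inverted)
t(0,4) = 3.95 - 3.030·0.725490 = 1.752
Σt over all 9·11 pixels = 2054557/8500 ≈ 241.7125882
V = pitch²·Σt = 1.42²·2054557/8500 = 487.389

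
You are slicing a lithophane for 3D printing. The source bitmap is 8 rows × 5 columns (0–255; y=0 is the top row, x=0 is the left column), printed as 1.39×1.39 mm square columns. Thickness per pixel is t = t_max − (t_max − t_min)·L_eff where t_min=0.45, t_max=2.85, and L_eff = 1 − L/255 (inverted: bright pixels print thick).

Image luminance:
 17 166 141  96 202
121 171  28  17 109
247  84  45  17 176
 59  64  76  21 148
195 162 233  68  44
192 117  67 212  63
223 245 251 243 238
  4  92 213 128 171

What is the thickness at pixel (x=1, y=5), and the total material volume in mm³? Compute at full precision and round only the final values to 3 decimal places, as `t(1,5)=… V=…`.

span = t_max - t_min = 2.85 - 0.45 = 2.400
L(1,5) = 117, L_eff = 1 - 117/255 = 0.541176 (inverted)
t(1,5) = 2.85 - 2.400·0.541176 = 1.551
Σt over all 8·5 pixels = 28314/425 ≈ 66.6211765
V = pitch²·Σt = 1.39²·28314/425 = 128.719

t(1,5)=1.551 V=128.719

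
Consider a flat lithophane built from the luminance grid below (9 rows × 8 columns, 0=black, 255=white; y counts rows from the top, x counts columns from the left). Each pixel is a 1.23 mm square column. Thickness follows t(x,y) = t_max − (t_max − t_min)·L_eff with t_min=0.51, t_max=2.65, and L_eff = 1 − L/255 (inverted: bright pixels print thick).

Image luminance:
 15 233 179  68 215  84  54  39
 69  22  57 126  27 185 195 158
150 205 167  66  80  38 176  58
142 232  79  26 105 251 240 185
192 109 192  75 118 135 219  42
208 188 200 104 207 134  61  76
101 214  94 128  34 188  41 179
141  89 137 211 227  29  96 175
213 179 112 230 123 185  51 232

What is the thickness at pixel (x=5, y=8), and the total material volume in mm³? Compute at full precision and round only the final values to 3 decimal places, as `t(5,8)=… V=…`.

span = t_max - t_min = 2.65 - 0.51 = 2.140
L(5,8) = 185, L_eff = 1 - 185/255 = 0.274510 (inverted)
t(5,8) = 2.65 - 2.140·0.274510 = 2.063
Σt over all 9·8 pixels = 298969/2550 ≈ 117.2427451
V = pitch²·Σt = 1.23²·298969/2550 = 177.377

t(5,8)=2.063 V=177.377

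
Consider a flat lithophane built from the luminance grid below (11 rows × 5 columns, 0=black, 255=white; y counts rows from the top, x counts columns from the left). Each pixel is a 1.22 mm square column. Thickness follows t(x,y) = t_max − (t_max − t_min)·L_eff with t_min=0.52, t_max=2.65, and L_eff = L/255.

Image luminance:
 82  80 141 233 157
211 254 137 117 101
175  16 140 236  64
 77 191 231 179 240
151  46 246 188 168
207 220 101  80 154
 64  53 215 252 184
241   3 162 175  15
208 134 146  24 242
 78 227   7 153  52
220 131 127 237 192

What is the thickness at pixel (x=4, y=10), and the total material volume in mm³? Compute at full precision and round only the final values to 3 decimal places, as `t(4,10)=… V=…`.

t(4,10)=1.046 V=115.423

span = t_max - t_min = 2.65 - 0.52 = 2.130
L(4,10) = 192, L_eff = 192/255 = 0.752941
t(4,10) = 2.65 - 2.130·0.752941 = 1.046
Σt over all 11·5 pixels = 32958/425 ≈ 77.5482353
V = pitch²·Σt = 1.22²·32958/425 = 115.423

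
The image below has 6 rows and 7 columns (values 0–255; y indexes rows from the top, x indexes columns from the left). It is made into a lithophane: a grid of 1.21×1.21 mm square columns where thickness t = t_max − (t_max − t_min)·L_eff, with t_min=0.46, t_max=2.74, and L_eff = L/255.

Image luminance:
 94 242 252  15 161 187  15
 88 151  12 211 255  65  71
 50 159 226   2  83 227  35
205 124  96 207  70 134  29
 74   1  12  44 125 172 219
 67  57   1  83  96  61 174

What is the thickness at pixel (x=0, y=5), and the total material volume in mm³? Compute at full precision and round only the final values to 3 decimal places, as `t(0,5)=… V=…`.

t(0,5)=2.141 V=107.590

span = t_max - t_min = 2.74 - 0.46 = 2.280
L(0,5) = 67, L_eff = 67/255 = 0.262745
t(0,5) = 2.74 - 2.280·0.262745 = 2.141
Σt over all 6·7 pixels = 156157/2125 ≈ 73.4856471
V = pitch²·Σt = 1.21²·156157/2125 = 107.590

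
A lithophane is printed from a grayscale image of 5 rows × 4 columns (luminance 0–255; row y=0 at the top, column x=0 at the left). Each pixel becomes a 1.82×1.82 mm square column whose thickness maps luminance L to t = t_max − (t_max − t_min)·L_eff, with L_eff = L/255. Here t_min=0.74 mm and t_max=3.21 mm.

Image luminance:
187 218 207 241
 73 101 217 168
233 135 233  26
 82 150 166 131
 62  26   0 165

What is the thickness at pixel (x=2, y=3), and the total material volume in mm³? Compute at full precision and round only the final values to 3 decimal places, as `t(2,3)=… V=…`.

t(2,3)=1.602 V=122.145

span = t_max - t_min = 3.21 - 0.74 = 2.470
L(2,3) = 166, L_eff = 166/255 = 0.650980
t(2,3) = 3.21 - 2.470·0.650980 = 1.602
Σt over all 5·4 pixels = 940313/25500 ≈ 36.8750196
V = pitch²·Σt = 1.82²·940313/25500 = 122.145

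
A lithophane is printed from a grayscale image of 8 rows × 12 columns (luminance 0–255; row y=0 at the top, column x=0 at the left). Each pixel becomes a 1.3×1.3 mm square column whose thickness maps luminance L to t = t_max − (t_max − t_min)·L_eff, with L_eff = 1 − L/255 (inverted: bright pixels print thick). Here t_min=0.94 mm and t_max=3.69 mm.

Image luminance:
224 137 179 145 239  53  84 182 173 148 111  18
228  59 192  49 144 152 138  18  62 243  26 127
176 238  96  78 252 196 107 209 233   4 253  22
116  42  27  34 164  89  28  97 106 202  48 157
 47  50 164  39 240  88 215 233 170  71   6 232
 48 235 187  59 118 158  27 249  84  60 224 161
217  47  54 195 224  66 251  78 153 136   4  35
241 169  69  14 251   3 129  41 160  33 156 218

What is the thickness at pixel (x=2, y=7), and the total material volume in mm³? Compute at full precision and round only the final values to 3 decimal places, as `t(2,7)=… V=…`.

span = t_max - t_min = 3.69 - 0.94 = 2.750
L(2,7) = 69, L_eff = 1 - 69/255 = 0.729412 (inverted)
t(2,7) = 3.69 - 2.750·0.729412 = 1.684
Σt over all 8·12 pixels = 565997/2550 ≈ 221.9596078
V = pitch²·Σt = 1.3²·565997/2550 = 375.112

t(2,7)=1.684 V=375.112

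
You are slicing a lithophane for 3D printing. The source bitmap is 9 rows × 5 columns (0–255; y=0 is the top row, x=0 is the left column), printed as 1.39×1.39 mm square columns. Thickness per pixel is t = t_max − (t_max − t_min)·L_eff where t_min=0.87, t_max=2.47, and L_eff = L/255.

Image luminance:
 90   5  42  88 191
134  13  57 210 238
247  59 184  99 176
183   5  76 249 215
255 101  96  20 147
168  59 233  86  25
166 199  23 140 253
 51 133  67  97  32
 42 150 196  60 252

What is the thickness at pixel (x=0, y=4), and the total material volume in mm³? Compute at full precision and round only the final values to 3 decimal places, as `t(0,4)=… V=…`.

t(0,4)=0.870 V=146.719

span = t_max - t_min = 2.47 - 0.87 = 1.600
L(0,4) = 255, L_eff = 255/255 = 1.000000
t(0,4) = 2.47 - 1.600·1.000000 = 0.870
Σt over all 9·5 pixels = 387281/5100 ≈ 75.9374510
V = pitch²·Σt = 1.39²·387281/5100 = 146.719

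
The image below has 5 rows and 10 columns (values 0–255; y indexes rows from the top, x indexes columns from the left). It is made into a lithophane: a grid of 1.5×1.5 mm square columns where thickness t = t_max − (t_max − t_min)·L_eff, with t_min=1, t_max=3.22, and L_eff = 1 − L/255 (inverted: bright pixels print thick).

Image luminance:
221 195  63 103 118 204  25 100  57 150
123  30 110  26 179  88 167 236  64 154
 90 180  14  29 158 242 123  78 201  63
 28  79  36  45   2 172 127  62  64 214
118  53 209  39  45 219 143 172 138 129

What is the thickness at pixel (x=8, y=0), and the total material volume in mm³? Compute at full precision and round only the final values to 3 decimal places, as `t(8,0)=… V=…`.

t(8,0)=1.496 V=223.859

span = t_max - t_min = 3.22 - 1 = 2.220
L(8,0) = 57, L_eff = 1 - 57/255 = 0.776471 (inverted)
t(8,0) = 3.22 - 2.220·0.776471 = 1.496
Σt over all 5·10 pixels = 84569/850 ≈ 99.4929412
V = pitch²·Σt = 1.5²·84569/850 = 223.859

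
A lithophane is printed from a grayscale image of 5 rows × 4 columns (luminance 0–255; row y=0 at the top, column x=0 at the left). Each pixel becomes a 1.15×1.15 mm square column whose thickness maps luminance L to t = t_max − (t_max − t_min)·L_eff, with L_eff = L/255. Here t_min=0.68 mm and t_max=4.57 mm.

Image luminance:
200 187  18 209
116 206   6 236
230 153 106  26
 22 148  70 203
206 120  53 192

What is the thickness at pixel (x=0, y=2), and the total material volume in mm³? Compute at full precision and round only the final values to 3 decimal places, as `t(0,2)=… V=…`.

span = t_max - t_min = 4.57 - 0.68 = 3.890
L(0,2) = 230, L_eff = 230/255 = 0.901961
t(0,2) = 4.57 - 3.890·0.901961 = 1.061
Σt over all 5·4 pixels = 1277677/25500 ≈ 50.1049804
V = pitch²·Σt = 1.15²·1277677/25500 = 66.264

t(0,2)=1.061 V=66.264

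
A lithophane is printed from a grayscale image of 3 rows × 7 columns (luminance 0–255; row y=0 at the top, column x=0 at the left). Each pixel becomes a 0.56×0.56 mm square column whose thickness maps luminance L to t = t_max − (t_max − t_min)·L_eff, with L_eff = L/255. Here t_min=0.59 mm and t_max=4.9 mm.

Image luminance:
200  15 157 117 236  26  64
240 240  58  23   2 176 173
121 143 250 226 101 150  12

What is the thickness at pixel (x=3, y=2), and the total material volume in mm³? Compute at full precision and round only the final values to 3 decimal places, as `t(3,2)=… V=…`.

span = t_max - t_min = 4.9 - 0.59 = 4.310
L(3,2) = 226, L_eff = 226/255 = 0.886275
t(3,2) = 4.9 - 4.310·0.886275 = 1.080
Σt over all 3·7 pixels = 24122/425 ≈ 56.7576471
V = pitch²·Σt = 0.56²·24122/425 = 17.799

t(3,2)=1.080 V=17.799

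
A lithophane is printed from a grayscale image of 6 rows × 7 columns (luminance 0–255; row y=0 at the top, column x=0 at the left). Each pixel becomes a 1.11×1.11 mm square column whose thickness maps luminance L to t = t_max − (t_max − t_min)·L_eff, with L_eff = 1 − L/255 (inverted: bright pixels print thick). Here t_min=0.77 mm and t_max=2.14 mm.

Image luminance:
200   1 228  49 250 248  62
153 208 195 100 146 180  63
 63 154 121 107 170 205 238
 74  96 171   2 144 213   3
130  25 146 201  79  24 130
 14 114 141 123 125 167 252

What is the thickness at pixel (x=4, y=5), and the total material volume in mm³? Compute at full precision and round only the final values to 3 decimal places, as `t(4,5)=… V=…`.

t(4,5)=1.442 V=76.353

span = t_max - t_min = 2.14 - 0.77 = 1.370
L(4,5) = 125, L_eff = 1 - 125/255 = 0.509804 (inverted)
t(4,5) = 2.14 - 1.370·0.509804 = 1.442
Σt over all 6·7 pixels = 63209/1020 ≈ 61.9696078
V = pitch²·Σt = 1.11²·63209/1020 = 76.353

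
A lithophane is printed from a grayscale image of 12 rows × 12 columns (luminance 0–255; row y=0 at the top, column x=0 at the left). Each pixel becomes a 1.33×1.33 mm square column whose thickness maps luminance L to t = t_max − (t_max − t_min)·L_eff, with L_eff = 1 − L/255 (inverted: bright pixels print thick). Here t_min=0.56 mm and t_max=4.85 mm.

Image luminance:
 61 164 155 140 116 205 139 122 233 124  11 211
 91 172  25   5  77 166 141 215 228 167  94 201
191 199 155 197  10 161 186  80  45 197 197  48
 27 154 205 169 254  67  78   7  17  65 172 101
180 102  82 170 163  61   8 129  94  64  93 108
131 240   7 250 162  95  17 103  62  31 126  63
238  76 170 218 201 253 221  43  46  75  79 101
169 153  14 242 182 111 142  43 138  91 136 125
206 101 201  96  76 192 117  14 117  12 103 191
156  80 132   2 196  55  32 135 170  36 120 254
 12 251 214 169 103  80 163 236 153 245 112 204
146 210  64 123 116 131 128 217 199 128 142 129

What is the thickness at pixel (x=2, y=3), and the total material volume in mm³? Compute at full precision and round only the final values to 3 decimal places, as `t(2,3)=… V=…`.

t(2,3)=4.009 V=693.843

span = t_max - t_min = 4.85 - 0.56 = 4.290
L(2,3) = 205, L_eff = 1 - 205/255 = 0.196078 (inverted)
t(2,3) = 4.85 - 4.290·0.196078 = 4.009
Σt over all 12·12 pixels = 1667043/4250 ≈ 392.2454118
V = pitch²·Σt = 1.33²·1667043/4250 = 693.843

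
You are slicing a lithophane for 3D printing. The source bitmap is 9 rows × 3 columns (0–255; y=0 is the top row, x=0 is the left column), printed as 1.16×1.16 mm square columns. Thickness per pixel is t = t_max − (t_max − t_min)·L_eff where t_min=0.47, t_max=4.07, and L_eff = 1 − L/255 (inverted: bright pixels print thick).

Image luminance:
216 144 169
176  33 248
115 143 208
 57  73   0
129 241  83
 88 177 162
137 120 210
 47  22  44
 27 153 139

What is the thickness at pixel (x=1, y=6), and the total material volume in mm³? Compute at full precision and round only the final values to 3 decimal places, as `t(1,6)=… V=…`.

span = t_max - t_min = 4.07 - 0.47 = 3.600
L(1,6) = 120, L_eff = 1 - 120/255 = 0.529412 (inverted)
t(1,6) = 4.07 - 3.600·0.529412 = 2.164
Σt over all 9·3 pixels = 102237/1700 ≈ 60.1394118
V = pitch²·Σt = 1.16²·102237/1700 = 80.924

t(1,6)=2.164 V=80.924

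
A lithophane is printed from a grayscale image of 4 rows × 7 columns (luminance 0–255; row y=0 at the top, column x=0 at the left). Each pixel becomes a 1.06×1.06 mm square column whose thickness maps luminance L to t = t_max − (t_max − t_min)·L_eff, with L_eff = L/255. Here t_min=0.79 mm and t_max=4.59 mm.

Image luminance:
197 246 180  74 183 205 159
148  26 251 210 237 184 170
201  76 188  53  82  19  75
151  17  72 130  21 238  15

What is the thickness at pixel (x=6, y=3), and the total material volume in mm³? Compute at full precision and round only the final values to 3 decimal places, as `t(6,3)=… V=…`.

span = t_max - t_min = 4.59 - 0.79 = 3.800
L(6,3) = 15, L_eff = 15/255 = 0.058824
t(6,3) = 4.59 - 3.800·0.058824 = 4.366
Σt over all 4·7 pixels = 5383/75 ≈ 71.7733333
V = pitch²·Σt = 1.06²·5383/75 = 80.645

t(6,3)=4.366 V=80.645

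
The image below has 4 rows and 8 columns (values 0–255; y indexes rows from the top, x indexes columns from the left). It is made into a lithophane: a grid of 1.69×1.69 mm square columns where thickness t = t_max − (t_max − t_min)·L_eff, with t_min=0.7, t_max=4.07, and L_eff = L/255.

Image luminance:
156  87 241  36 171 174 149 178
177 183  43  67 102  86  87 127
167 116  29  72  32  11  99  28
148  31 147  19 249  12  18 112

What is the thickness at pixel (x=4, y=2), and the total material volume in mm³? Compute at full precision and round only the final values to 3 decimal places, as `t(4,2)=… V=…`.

t(4,2)=3.647 V=245.381

span = t_max - t_min = 4.07 - 0.7 = 3.370
L(4,2) = 32, L_eff = 32/255 = 0.125490
t(4,2) = 4.07 - 3.370·0.125490 = 3.647
Σt over all 4·8 pixels = 365137/4250 ≈ 85.9145882
V = pitch²·Σt = 1.69²·365137/4250 = 245.381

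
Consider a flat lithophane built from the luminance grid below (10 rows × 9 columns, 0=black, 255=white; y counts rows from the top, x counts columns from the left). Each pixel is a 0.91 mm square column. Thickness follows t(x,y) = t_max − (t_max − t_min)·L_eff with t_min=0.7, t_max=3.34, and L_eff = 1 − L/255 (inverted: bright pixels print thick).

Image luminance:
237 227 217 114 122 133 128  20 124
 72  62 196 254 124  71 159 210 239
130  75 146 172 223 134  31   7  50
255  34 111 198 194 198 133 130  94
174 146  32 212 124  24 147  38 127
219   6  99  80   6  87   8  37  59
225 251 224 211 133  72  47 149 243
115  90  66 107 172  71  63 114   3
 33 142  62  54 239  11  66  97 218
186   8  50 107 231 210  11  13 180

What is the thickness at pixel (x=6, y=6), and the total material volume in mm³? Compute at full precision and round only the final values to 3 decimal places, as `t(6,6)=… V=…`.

t(6,6)=1.187 V=145.816

span = t_max - t_min = 3.34 - 0.7 = 2.640
L(6,6) = 47, L_eff = 1 - 47/255 = 0.815686 (inverted)
t(6,6) = 3.34 - 2.640·0.815686 = 1.187
Σt over all 10·9 pixels = 374181/2125 ≈ 176.0851765
V = pitch²·Σt = 0.91²·374181/2125 = 145.816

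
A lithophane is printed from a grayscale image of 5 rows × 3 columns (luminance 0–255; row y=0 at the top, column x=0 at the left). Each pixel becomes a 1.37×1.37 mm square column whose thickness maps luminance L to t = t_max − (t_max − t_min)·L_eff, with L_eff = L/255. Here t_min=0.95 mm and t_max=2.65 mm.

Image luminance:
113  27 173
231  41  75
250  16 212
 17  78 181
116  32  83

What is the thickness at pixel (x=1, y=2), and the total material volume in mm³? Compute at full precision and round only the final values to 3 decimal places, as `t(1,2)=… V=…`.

span = t_max - t_min = 2.65 - 0.95 = 1.700
L(1,2) = 16, L_eff = 16/255 = 0.062745
t(1,2) = 2.65 - 1.700·0.062745 = 2.543
Σt over all 5·3 pixels = 1727/60 ≈ 28.7833333
V = pitch²·Σt = 1.37²·1727/60 = 54.023

t(1,2)=2.543 V=54.023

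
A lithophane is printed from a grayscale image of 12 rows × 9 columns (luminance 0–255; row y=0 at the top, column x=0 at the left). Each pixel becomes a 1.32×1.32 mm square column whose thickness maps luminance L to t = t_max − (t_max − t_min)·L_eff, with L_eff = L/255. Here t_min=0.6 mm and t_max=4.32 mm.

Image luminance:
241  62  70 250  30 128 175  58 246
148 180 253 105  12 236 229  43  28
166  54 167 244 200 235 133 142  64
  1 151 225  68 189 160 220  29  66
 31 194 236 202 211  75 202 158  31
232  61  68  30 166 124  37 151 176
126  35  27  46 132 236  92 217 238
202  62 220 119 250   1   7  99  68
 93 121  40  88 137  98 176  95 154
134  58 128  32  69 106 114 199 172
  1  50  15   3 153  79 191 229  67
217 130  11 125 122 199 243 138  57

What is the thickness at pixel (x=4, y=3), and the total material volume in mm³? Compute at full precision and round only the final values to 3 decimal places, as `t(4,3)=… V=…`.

span = t_max - t_min = 4.32 - 0.6 = 3.720
L(4,3) = 189, L_eff = 189/255 = 0.741176
t(4,3) = 4.32 - 3.720·0.741176 = 1.563
Σt over all 12·9 pixels = 569406/2125 ≈ 267.9557647
V = pitch²·Σt = 1.32²·569406/2125 = 466.886

t(4,3)=1.563 V=466.886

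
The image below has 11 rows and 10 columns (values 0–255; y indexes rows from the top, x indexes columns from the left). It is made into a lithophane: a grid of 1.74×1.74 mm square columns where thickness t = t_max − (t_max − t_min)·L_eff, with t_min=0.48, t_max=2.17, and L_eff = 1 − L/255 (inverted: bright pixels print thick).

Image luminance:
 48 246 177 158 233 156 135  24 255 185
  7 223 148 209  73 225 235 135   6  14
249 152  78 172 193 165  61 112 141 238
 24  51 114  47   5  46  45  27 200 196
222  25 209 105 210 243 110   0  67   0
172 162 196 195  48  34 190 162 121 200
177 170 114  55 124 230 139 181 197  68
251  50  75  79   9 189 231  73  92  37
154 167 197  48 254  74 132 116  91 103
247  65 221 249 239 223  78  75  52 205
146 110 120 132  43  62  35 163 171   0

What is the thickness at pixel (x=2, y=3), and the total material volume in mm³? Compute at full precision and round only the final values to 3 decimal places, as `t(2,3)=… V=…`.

t(2,3)=1.236 V=448.637

span = t_max - t_min = 2.17 - 0.48 = 1.690
L(2,3) = 114, L_eff = 1 - 114/255 = 0.552941 (inverted)
t(2,3) = 2.17 - 1.690·0.552941 = 1.236
Σt over all 11·10 pixels = 944662/6375 ≈ 148.1822745
V = pitch²·Σt = 1.74²·944662/6375 = 448.637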